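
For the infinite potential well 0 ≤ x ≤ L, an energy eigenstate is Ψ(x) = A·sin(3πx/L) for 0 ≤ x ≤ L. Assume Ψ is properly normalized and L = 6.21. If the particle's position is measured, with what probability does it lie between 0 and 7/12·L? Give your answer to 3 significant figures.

The probability is P = ∫ |Ψ|² dx over [0, 7/12·L].
Since A² = 1/(L/2), this is the region integral divided by the full normalization integral.
Substituting u = x/L, A² and the length scale cancel in the ratio: P = ∫_{0}^{7/12} sin(3·π·u)^2 du / ∫_{0}^{1} sin(3·π·u)^2 du.
With ∫ sin(3·π·u)^2 du = u/2 - sin(6·π·u)/(12·π) + C, the region integral is 1/(12·π) + 7/24 and the full one is 1/2.
This works out to P = (2 + 7·π)/(12·π).

P ≈ 0.636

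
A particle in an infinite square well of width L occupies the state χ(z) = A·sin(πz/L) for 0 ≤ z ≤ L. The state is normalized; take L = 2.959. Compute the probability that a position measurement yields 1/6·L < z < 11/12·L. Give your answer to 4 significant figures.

P ≈ 0.9674

The probability is P = ∫ |χ|² dz over [1/6·L, 11/12·L].
The normalization integral ∫|χ|²dz over the whole domain equals L/2·A², and A² cancels in the ratio.
Let u = z/L; then A² and the length scale cancel, so P = ∫_{1/6}^{11/12} sin(π·u)^2 du ÷ ∫_{0}^{1} sin(π·u)^2 du.
Using ∫ sin(π·u)^2 du = u/2 - sin(2·π·u)/(4·π), the numerator is 1/(8·π) + √(3)/(8·π) + 3/8 and the denominator is 1/2.
Taking the ratio, P = (1 + √(3) + 3·π)/(4·π).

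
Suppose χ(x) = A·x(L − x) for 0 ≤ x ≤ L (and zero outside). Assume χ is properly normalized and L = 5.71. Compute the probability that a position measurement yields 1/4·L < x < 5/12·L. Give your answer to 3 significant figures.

P ≈ 0.243

The probability is P = ∫ |χ|² dx over [1/4·L, 5/12·L].
The normalization integral ∫|χ|²dx over the whole domain equals L^5/30·A², and A² cancels in the ratio.
In terms of u = x/L (A² and the length scale cancel between numerator and denominator), P = [∫_{1/4}^{5/12} u^2·(1 - u)^2 du] / [∫_{0}^{1} u^2·(1 - u)^2 du].
Using ∫ u^2·(1 - u)^2 du = u^3·(6·u^2 - 15·u + 10)/30, the numerator is ≈ 0.0081035 and the denominator is 1/30.
Taking the ratio, P = 0.2431.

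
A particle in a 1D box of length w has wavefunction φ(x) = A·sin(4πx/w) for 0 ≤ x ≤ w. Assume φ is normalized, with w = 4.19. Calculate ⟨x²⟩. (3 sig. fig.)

⟨x^2⟩ ≈ 5.80

By definition ⟨x²⟩ = ∫ x^2 |φ(x)|² dx.
Using sin²θ = (1 − cos 2θ)/2, since the A² factors cancel between numerator and denominator, ⟨x²⟩ = -w^2/(32·π^2) + w^2/3.
Putting w = 4.19 gives 5.796.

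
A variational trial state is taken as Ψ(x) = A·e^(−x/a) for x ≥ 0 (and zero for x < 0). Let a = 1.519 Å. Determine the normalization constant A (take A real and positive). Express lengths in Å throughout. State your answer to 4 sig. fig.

The normalization condition is ∫|Ψ|² dx = 1 from 0 to ∞.
With ∫₀^∞ x^0 e^(−αx) dx = 0!/α^1, the integral (without the A² prefactor) comes out to a/2.
So A² = (a/2)^(−1).
Plugging in a = 1.519 yields A = 1.1475.

A ≈ 1.147 Å^(-1/2)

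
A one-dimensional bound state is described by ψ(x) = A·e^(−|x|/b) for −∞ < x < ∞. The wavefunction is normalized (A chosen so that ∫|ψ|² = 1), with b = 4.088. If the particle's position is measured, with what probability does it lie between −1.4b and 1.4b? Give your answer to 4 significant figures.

P = ∫_{−1.4b}^{1.4b} |ψ(x)|² dx.
The normalization integral ∫|ψ|²dx over the whole domain equals b·A², and A² cancels in the ratio.
Both integrals are even about x = 0, so only the x ≥ 0 halves are needed (the factors of 2 cancel). Let u = x/b; then A² and the length scale cancel, so P = ∫_{0}^{1.4} e^(-2·u) du ÷ ∫_{0}^{∞} e^(-2·u) du.
Using ∫ e^(-2·u) du = -e^(-2·u)/2, the numerator is 1/2 - e^(-14/5)/2 and the denominator is 1/2.
Evaluating gives P = 0.93919.

P ≈ 0.9392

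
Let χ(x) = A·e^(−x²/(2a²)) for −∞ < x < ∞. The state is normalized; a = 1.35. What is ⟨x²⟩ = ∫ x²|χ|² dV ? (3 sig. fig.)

⟨x²⟩ = ∫ x^2 |χ|² dx over the full domain.
The ratio of the moment integral to the normalization integral gives ⟨x²⟩ = a^2/2.
With a = 1.35, ⟨x^2⟩ = 0.9113.

⟨x^2⟩ ≈ 0.911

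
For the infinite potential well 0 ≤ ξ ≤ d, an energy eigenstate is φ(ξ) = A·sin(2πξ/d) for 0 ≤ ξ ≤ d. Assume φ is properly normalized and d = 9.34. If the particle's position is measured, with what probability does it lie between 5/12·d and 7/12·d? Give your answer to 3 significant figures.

|φ|² is the probability density, so P = ∫_{5/12·d}^{7/12·d} |φ|² dξ.
Since A² = 1/(d/2), this is the region integral divided by the full normalization integral.
Substituting u = ξ/d, A² and the length scale cancel in the ratio: P = ∫_{5/12}^{7/12} sin(2·π·u)^2 du / ∫_{0}^{1} sin(2·π·u)^2 du.
Using ∫ sin(2·π·u)^2 du = u/2 - sin(4·π·u)/(8·π), the numerator is -√(3)/(8·π) + 1/12 and the denominator is 1/2.
The result is P = (-√(3)/4 + π/6)/π.

P ≈ 0.0288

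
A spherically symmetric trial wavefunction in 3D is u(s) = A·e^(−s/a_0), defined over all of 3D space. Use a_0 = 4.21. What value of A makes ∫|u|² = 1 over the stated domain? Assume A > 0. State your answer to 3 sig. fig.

A ≈ 0.0653

Require ∫ |u|² 4πs² ds = 1 over the whole domain.
Recall ∫₀^∞ s^m e^(−s/β) ds = m!·β^(m+1), ∫|u|² 4πs² ds = A²·(π·a_0^3).
With a_0 = 4.21: A² = 0.004266 and A = 0.06531.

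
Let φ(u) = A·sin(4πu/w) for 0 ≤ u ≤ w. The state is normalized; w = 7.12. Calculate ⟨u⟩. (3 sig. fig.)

⟨u⟩ ≈ 3.56

The expectation value is the |φ|²-weighted average of u: ∫ u|φ|² du.
Using sin²θ = (1 − cos 2θ)/2, evaluating both integrals, ⟨u⟩ = w/2.
With w = 7.12, ⟨u⟩ = 3.560.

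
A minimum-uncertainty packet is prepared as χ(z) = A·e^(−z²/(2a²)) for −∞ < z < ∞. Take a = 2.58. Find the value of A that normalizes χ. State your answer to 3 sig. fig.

The normalization condition is ∫|χ|² dz = 1 from −∞ to ∞.
With χ = A·e^(−z²/(2a²)), the integral evaluates to A²·[√(π)·a].
Setting this equal to 1 gives A² = 1/(√(π)·a).
With a = 2.58: A² = 0.2187 and A = 0.4676.

A ≈ 0.468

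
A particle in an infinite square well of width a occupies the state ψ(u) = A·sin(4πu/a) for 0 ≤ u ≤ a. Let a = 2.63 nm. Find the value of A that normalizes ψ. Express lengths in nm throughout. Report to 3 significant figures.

A ≈ 0.872 nm^(-1/2)

Require ∫ |ψ|² du = 1 over the whole domain.
∫|ψ|² du = A²·(a/2).
Hence A² = 1/[a/2].
With a = 2.63: A² = 0.7605 and A = 0.8720.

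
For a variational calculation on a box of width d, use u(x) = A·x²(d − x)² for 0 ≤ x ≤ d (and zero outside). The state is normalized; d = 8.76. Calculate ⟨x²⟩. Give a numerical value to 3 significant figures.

⟨x^2⟩ ≈ 20.9

The expectation value is the |u|²-weighted average of x^2: ∫ x^2|u|² dx.
The ratio of the moment integral to the normalization integral gives ⟨x²⟩ = 3·d^2/11.
With d = 8.76, ⟨x^2⟩ = 20.93.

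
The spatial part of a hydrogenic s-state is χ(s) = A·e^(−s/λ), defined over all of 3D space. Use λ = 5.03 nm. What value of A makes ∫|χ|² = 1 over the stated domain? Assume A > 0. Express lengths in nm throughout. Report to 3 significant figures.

Normalization requires ∫|χ|² 4πs² ds = 1, integrated from 0 to ∞.
The angular integral contributes 4π, leaving ∫₀^∞ s²|χ|² ds.
Recall ∫₀^∞ s^m e^(−s/β) ds = m!·β^(m+1), carrying out the integral gives A² · π·λ^3.
Setting this equal to 1 gives A² = 1/(π·λ^3).
Plugging in λ = 5.03 yields A = 0.05001.

A ≈ 0.0500 nm^(-3/2)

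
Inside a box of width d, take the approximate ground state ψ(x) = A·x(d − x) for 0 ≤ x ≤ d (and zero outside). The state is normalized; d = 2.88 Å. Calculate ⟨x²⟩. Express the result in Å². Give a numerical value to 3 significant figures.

The expectation value is the |ψ|²-weighted average of x^2: ∫ x^2|ψ|² dx.
Evaluating both integrals, ⟨x²⟩ = 2·d^2/7.
With d = 2.88, ⟨x^2⟩ = 2.370.

⟨x^2⟩ ≈ 2.37 Å^2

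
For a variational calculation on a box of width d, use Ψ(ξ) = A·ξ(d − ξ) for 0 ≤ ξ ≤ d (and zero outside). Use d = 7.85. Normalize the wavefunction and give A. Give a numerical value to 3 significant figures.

We need A² ∫|f|² dξ = 1, taking the integral from 0 to d.
The integral (without the A² prefactor) comes out to d^5/30.
So A² = (d^5/30)^(−1).
With d = 7.85: A² = 0.001006 and A = 0.03172.

A ≈ 0.0317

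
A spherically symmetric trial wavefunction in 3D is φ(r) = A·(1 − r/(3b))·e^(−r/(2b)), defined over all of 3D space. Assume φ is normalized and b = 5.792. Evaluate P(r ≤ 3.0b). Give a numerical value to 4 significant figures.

P ≈ 0.3528

Integrate the radial probability density 4πr²|φ|² over r ≤ 3.0b.
Normalization gives A² = 1/(8·π·b^3/3).
Substituting u = r/b, A², 4π and the length scale all cancel in the ratio: P = ∫_{0}^{3.0} u^2·(1 - u/3)^2·e^(-u) du / ∫_{0}^{∞} u^2·(1 - u/3)^2·e^(-u) du.
Using ∫ u^2·(1 - u/3)^2·e^(-u) du = (-u^4 + 2·u^3 - 3·u^2 - 6·u - 6)·e^(-u)/9, the numerator is 2/3 - 26·e^(-3)/3 and the denominator is 2/3.
This evaluates to P = 0.35277.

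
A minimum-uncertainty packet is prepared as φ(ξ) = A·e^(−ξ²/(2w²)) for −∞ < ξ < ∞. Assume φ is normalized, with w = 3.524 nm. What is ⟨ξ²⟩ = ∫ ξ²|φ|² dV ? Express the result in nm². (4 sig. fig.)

⟨ξ^2⟩ ≈ 6.209 nm^2

By definition ⟨ξ²⟩ = ∫ ξ^2 |φ(ξ)|² dξ.
The ratio of the moment integral to the normalization integral gives ⟨ξ²⟩ = w^2/2.
Putting w = 3.524 gives 6.2093.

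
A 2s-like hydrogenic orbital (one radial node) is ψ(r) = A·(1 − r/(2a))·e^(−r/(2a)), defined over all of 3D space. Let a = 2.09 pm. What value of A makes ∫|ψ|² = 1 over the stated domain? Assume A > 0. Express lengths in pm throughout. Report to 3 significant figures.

The normalization condition is ∫|ψ|² 4πr² dr = 1 from 0 to ∞.
∫|ψ|² 4πr² dr = A²·(8·π·a^3).
With a = 2.09: A² = 0.004358 and A = 0.06602.

A ≈ 0.0660 pm^(-3/2)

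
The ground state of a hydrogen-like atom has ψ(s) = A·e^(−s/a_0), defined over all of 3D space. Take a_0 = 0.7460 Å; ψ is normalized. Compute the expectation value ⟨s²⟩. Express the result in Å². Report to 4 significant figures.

The expectation value is the |ψ|²-weighted average of s^2: ∫ s^2|ψ|² 4πs² ds.
The ratio of the moment integral to the normalization integral gives ⟨s²⟩ = 3·a_0^2.
With a_0 = 0.7460, ⟨s^2⟩ = 1.6695.

⟨s^2⟩ ≈ 1.670 Å^2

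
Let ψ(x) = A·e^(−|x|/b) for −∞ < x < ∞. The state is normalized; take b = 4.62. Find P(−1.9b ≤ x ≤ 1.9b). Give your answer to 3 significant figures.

P ≈ 0.978

P = ∫_{−1.9b}^{1.9b} |ψ(x)|² dx.
The normalization integral ∫|ψ|²dx over the whole domain equals b·A², and A² cancels in the ratio.
Both integrals are even about x = 0, so only the x ≥ 0 halves are needed (the factors of 2 cancel). Substituting u = x/b, A² and the length scale cancel in the ratio: P = ∫_{0}^{1.9} e^(-2·u) du / ∫_{0}^{∞} e^(-2·u) du.
With ∫ e^(-2·u) du = -e^(-2·u)/2 + C, the region integral is 1/2 - e^(-19/5)/2 and the full one is 1/2.
The result is P = 0.9776.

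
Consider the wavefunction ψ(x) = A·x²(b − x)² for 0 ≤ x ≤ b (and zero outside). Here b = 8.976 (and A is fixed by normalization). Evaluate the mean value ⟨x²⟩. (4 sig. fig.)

⟨x^2⟩ ≈ 21.97

The expectation value is the |ψ|²-weighted average of x^2: ∫ x^2|ψ|² dx.
Since the A² factors cancel between numerator and denominator, ⟨x²⟩ = 3·b^2/11.
Putting b = 8.976 gives 21.973.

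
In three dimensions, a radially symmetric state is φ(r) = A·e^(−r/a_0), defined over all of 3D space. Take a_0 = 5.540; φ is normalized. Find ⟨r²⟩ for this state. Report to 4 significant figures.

By definition ⟨r²⟩ = ∫ r^2 |φ(r)|² 4πr² dr.
The ratio of the moment integral to the normalization integral gives ⟨r²⟩ = 3·a_0^2.
Putting a_0 = 5.540 gives 92.075.

⟨r^2⟩ ≈ 92.07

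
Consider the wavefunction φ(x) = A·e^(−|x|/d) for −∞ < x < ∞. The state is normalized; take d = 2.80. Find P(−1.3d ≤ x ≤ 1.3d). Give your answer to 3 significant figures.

P ≈ 0.926

|φ|² is the probability density, so P = ∫_{−1.3d}^{1.3d} |φ|² dx.
The normalization integral ∫|φ|²dx over the whole domain equals d·A², and A² cancels in the ratio.
By symmetry take twice the x ≥ 0 contribution in numerator and denominator; the 2's cancel. In terms of u = x/d (A² and the length scale cancel between numerator and denominator), P = [∫_{0}^{1.3} e^(-2·u) du] / [∫_{0}^{∞} e^(-2·u) du].
With ∫ e^(-2·u) du = -e^(-2·u)/2 + C, the region integral is 1/2 - e^(-13/5)/2 and the full one is 1/2.
The result is P = 0.9257.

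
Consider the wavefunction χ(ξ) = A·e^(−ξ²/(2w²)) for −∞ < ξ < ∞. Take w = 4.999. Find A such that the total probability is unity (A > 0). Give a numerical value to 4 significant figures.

A ≈ 0.3359

The normalization condition is ∫|χ|² dξ = 1 from −∞ to ∞.
With ∫_{−∞}^{∞} ξ^(2m) e^(−αξ²) dξ = (2m−1)!!·√π / (2^m α^(m+1/2)), carrying out the integral gives A² · √(π)·w.
Hence A² = 1/[√(π)·w].
Substituting w = 4.999 gives A² = 0.11286, so A = 0.33595.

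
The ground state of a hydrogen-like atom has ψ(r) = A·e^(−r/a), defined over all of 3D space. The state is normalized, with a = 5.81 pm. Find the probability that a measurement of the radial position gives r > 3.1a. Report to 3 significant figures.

P ≈ 0.0536

Integrate the radial probability density 4πr²|ψ|² over r > 3.1a.
The full normalization integral is A²·[π·a^3] = 1, fixing A².
Substituting u = r/a, A², 4π and the length scale all cancel in the ratio: P = ∫_{3.1}^{∞} u^2·e^(-2·u) du / ∫_{0}^{∞} u^2·e^(-2·u) du.
With ∫ u^2·e^(-2·u) du = -(2·u^2 + 2·u + 1)·e^(-2·u)/4 + C, the region integral is 1321·e^(-31/5)/200 and the full one is 1/4.
The region integral divided by the full integral gives P = 0.05362.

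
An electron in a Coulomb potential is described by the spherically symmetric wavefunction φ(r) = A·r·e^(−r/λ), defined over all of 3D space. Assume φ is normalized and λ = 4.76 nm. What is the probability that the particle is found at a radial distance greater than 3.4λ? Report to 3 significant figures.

P = ∫ |φ|² 4πr² dr over r > 3.4λ.
The full normalization integral is A²·[3·π·λ^5] = 1, fixing A².
Let u = r/λ; then A², 4π and the length scale all cancel, so P = ∫_{3.4}^{∞} u^4·e^(-2·u) du ÷ ∫_{0}^{∞} u^4·e^(-2·u) du.
With ∫ u^4·e^(-2·u) du = -(u^4/2 + u^3 + 3·u^2/2 + 3·u/2 + 3/4)·e^(-2·u) + C, the region integral is ≈ 0.14402 and the full one is 3/4.
Taking the ratio yields P = 0.1920.

P ≈ 0.192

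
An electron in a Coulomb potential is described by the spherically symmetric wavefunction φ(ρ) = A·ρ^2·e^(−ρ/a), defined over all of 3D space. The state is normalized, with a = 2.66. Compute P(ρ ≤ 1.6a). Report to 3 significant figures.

P ≈ 0.0446

With dV = 4πρ²dρ, the probability is ∫|φ|² dV over ρ ≤ 1.6a.
Normalization gives A² = 1/(45·π·a^7/2).
Substituting u = ρ/a, A², 4π and the length scale all cancel in the ratio: P = ∫_{0}^{1.6} u^6·e^(-2·u) du / ∫_{0}^{∞} u^6·e^(-2·u) du.
Using ∫ u^6·e^(-2·u) du = -(4·u^6 + 12·u^5 + 30·u^4 + 60·u^3 + 90·u^2 + 90·u + 45)·e^(-2·u)/8, the numerator is ≈ 0.25098 and the denominator is 45/8.
This evaluates to P = 0.04462.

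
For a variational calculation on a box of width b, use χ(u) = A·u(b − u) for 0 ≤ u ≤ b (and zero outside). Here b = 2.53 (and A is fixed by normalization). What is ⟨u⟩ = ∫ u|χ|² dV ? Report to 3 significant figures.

⟨u⟩ ≈ 1.27

The expectation value is the |χ|²-weighted average of u: ∫ u|χ|² du.
Since the A² factors cancel between numerator and denominator, ⟨u⟩ = b/2.
With b = 2.53, ⟨u⟩ = 1.265.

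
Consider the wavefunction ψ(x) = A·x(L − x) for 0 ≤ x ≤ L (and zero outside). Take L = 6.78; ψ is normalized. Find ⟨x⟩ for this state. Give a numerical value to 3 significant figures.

The expectation value is the |ψ|²-weighted average of x: ∫ x|ψ|² dx.
The ratio of the moment integral to the normalization integral gives ⟨x⟩ = L/2.
With L = 6.78, ⟨x⟩ = 3.390.

⟨x⟩ ≈ 3.39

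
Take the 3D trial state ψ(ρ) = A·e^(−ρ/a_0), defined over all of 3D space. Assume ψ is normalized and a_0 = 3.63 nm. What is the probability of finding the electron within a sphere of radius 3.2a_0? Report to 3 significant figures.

P ≈ 0.954

With dV = 4πρ²dρ, the probability is ∫|ψ|² dV over ρ ≤ 3.2a_0.
A² is fixed by ∫₀^∞ 4πρ²|ψ|² dρ = 1, i.e. A² = (π·a_0^3)^(−1).
In terms of u = ρ/a_0 (A², 4π and the length scale all cancel between numerator and denominator), P = [∫_{0}^{3.2} u^2·e^(-2·u) du] / [∫_{0}^{∞} u^2·e^(-2·u) du].
An antiderivative of u^2·e^(-2·u) is -(2·u^2 + 2·u + 1)·e^(-2·u)/4; evaluating from 0 to 3.2 gives 1/4 - 697·e^(-32/5)/100, while the full integral is 1/4.
Taking the ratio yields P = 0.9537.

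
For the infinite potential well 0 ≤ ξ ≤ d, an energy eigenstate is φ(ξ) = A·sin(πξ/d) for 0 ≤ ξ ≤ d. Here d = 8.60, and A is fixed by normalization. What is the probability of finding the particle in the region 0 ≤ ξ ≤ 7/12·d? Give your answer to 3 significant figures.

P ≈ 0.663

The probability is P = ∫ |φ|² dξ over [0, 7/12·d].
Since A² = 1/(d/2), this is the region integral divided by the full normalization integral.
Let u = ξ/d; then A² and the length scale cancel, so P = ∫_{0}^{7/12} sin(π·u)^2 du ÷ ∫_{0}^{1} sin(π·u)^2 du.
Using ∫ sin(π·u)^2 du = u/2 - sin(2·π·u)/(4·π), the numerator is 1/(8·π) + 7/24 and the denominator is 1/2.
This works out to P = (3 + 7·π)/(12·π).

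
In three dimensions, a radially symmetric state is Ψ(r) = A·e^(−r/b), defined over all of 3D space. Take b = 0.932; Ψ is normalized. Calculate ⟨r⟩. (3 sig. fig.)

⟨r⟩ = ∫ r |Ψ|² 4πr² dr over the full domain.
With ∫₀^∞ r^3 e^(−αr) dr = 3!/α^4, evaluating both integrals, ⟨r⟩ = 3·b/2.
With b = 0.932, ⟨r⟩ = 1.398.

⟨r⟩ ≈ 1.40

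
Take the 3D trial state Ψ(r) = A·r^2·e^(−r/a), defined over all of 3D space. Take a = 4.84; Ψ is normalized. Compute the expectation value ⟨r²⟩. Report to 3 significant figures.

The expectation value is the |Ψ|²-weighted average of r^2: ∫ r^2|Ψ|² 4πr² dr.
With ∫₀^∞ r^8 e^(−αr) dr = 8!/α^9, evaluating both integrals, ⟨r²⟩ = 14·a^2.
Putting a = 4.84 gives 328.0.

⟨r^2⟩ ≈ 328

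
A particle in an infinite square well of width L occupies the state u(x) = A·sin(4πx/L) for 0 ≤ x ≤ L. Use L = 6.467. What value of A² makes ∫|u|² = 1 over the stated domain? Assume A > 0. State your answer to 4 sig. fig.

A^2 ≈ 0.3093

Require ∫ |u|² dx = 1 over the whole domain.
Carrying out the integral gives A² · L/2.
Hence A² = 1/[L/2].
With L = 6.467: A² = 0.30926 and A = 0.55611.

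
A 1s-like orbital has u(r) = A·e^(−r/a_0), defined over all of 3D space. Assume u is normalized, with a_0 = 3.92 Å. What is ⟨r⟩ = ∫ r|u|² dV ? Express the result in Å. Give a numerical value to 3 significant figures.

⟨r⟩ ≈ 5.88 Å

By definition ⟨r⟩ = ∫ r |u(r)|² 4πr² dr.
Evaluating both integrals, ⟨r⟩ = 3·a_0/2.
With a_0 = 3.92, ⟨r⟩ = 5.880.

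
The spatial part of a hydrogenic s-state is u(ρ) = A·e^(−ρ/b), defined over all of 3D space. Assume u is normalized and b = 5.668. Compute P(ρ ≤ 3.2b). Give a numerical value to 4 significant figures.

With dV = 4πρ²dρ, the probability is ∫|u|² dV over ρ ≤ 3.2b.
Normalization gives A² = 1/(π·b^3).
In terms of t = ρ/b (A², 4π and the length scale all cancel between numerator and denominator), P = [∫_{0}^{3.2} t^2·e^(-2·t) dt] / [∫_{0}^{∞} t^2·e^(-2·t) dt].
Using ∫ t^2·e^(-2·t) dt = -(2·t^2 + 2·t + 1)·e^(-2·t)/4, the numerator is 1/4 - 697·e^(-32/5)/100 and the denominator is 1/4.
The region integral divided by the full integral gives P = 0.95368.

P ≈ 0.9537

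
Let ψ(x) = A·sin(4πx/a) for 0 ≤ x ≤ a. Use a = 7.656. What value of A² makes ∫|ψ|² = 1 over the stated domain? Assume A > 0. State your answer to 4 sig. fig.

A^2 ≈ 0.2612

The normalization condition is ∫|ψ|² dx = 1 from 0 to a.
With ∫₀^a sin²(nπx/a) dx = a/2, ∫|ψ|² dx = A²·(a/2).
Setting this equal to 1 gives A² = 1/(a/2).
Substituting a = 7.656 gives A² = 0.26123, so A = 0.51111.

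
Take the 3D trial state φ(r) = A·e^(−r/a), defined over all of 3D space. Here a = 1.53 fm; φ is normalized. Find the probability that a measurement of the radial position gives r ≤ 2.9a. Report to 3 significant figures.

With dV = 4πr²dr, the probability is ∫|φ|² dV over r ≤ 2.9a.
The full normalization integral is A²·[π·a^3] = 1, fixing A².
In terms of u = r/a (A², 4π and the length scale all cancel between numerator and denominator), P = [∫_{0}^{2.9} u^2·e^(-2·u) du] / [∫_{0}^{∞} u^2·e^(-2·u) du].
Using ∫ u^2·e^(-2·u) du = -(2·u^2 + 2·u + 1)·e^(-2·u)/4, the numerator is 1/4 - 1181·e^(-29/5)/200 and the denominator is 1/4.
This evaluates to P = 0.9285.

P ≈ 0.928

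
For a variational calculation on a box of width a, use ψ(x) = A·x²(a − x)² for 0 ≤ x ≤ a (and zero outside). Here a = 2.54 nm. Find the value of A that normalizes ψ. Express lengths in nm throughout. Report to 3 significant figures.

A ≈ 0.378 nm^(-9/2)

Require ∫ |ψ|² dx = 1 over the whole domain.
Expanding the polynomial and integrating term by term, with ψ = A·x²(a − x)², the integral evaluates to A²·[a^9/630].
Substituting a = 2.54 gives A² = 0.1432, so A = 0.3784.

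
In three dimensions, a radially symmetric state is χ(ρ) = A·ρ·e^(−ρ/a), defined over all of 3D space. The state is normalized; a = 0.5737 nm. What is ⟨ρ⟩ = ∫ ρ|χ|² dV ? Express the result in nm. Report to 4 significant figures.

⟨ρ⟩ ≈ 1.434 nm

⟨ρ⟩ = ∫ ρ |χ|² 4πρ² dρ over the full domain.
Recall ∫₀^∞ ρ^m e^(−ρ/β) dρ = m!·β^(m+1), since the A² factors cancel between numerator and denominator, ⟨ρ⟩ = 5·a/2.
Putting a = 0.5737 gives 1.4343.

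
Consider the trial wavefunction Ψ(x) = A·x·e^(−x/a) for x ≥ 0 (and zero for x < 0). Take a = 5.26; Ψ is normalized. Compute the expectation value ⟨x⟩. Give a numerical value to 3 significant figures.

By definition ⟨x⟩ = ∫ x |Ψ(x)|² dx.
Using ∫₀^∞ xⁿ e^(−αx) dx = n!/αⁿ⁺¹, since the A² factors cancel between numerator and denominator, ⟨x⟩ = 3·a/2.
With a = 5.26, ⟨x⟩ = 7.890.

⟨x⟩ ≈ 7.89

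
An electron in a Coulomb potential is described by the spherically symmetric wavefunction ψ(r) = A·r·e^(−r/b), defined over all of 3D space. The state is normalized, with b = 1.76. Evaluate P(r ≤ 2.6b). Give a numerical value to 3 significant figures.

P = ∫ |ψ|² 4πr² dr over r ≤ 2.6b.
A² is fixed by ∫₀^∞ 4πr²|ψ|² dr = 1, i.e. A² = (3·π·b^5)^(−1).
In terms of u = r/b (A², 4π and the length scale all cancel between numerator and denominator), P = [∫_{0}^{2.6} u^4·e^(-2·u) du] / [∫_{0}^{∞} u^4·e^(-2·u) du].
An antiderivative of u^4·e^(-2·u) is -(u^4/2 + u^3 + 3·u^2/2 + 3·u/2 + 3/4)·e^(-2·u); evaluating from 0 to 2.6 gives ≈ 0.44540, while the full integral is 3/4.
Taking the ratio yields P = 0.5939.

P ≈ 0.594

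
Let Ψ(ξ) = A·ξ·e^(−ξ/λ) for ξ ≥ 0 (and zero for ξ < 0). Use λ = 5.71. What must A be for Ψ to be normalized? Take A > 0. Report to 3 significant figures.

We need A² ∫|f|² dξ = 1, taking the integral from 0 to ∞.
∫|Ψ|² dξ = A²·(λ^3/4).
Hence A² = 1/[λ^3/4].
Substituting λ = 5.71 gives A² = 0.02149, so A = 0.1466.

A ≈ 0.147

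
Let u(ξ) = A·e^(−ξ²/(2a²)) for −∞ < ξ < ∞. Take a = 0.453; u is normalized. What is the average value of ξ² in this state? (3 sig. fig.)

⟨ξ^2⟩ ≈ 0.103

⟨ξ²⟩ = ∫ ξ^2 |u|² dξ over the full domain.
Since the A² factors cancel between numerator and denominator, ⟨ξ²⟩ = a^2/2.
With a = 0.453, ⟨ξ^2⟩ = 0.1026.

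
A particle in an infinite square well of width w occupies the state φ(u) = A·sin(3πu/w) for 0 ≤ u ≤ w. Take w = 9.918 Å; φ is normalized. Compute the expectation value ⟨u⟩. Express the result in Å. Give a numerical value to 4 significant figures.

⟨u⟩ = ∫ u |φ|² du over the full domain.
With ∫₀^w sin²(nπu/w) du = w/2, the ratio of the moment integral to the normalization integral gives ⟨u⟩ = w/2.
With w = 9.918, ⟨u⟩ = 4.9590.

⟨u⟩ ≈ 4.959 Å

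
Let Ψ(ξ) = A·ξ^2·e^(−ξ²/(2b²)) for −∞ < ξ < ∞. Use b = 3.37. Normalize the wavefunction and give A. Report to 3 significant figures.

Require ∫ |Ψ|² dξ = 1 over the whole domain.
Carrying out the integral gives A² · 3·√(π)·b^5/4.
Setting this equal to 1 gives A² = 1/(3·√(π)·b^5/4).
Substituting b = 3.37 gives A² = 0.001731, so A = 0.04160.

A ≈ 0.0416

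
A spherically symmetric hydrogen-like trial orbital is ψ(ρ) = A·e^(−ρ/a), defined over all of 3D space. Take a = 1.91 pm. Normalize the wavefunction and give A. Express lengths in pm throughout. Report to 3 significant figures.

The normalization condition is ∫|ψ|² 4πρ² dρ = 1 from 0 to ∞.
In 3D with spherical symmetry the volume element is 4πρ² dρ.
∫|ψ|² 4πρ² dρ = A²·(π·a^3).
Hence A² = 1/[π·a^3].
Plugging in a = 1.91 yields A = 0.2137.

A ≈ 0.214 pm^(-3/2)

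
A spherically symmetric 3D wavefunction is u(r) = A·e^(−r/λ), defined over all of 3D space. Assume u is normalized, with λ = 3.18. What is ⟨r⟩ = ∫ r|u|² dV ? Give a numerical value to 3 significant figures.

By definition ⟨r⟩ = ∫ r |u(r)|² 4πr² dr.
With ∫₀^∞ r^3 e^(−αr) dr = 3!/α^4, since the A² factors cancel between numerator and denominator, ⟨r⟩ = 3·λ/2.
Putting λ = 3.18 gives 4.770.

⟨r⟩ ≈ 4.77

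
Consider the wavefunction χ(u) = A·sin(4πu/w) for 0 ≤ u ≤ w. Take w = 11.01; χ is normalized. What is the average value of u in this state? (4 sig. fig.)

⟨u⟩ = ∫ u |χ|² du over the full domain.
Using sin²θ = (1 − cos 2θ)/2, evaluating both integrals, ⟨u⟩ = w/2.
Putting w = 11.01 gives 5.5050.

⟨u⟩ ≈ 5.505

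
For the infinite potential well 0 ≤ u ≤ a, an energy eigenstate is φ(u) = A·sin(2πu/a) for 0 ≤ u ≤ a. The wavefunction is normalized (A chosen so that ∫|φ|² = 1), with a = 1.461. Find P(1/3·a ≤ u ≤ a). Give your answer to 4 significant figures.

The probability is P = ∫ |φ|² du over [1/3·a, a].
Since A² = 1/(a/2), this is the region integral divided by the full normalization integral.
Let t = u/a; then A² and the length scale cancel, so P = ∫_{1/3}^{1} sin(2·π·t)^2 dt ÷ ∫_{0}^{1} sin(2·π·t)^2 dt.
An antiderivative of sin(2·π·t)^2 is t/2 - sin(4·π·t)/(8·π); evaluating from 1/3 to 1 gives -√(3)/(16·π) + 1/3, while the full integral is 1/2.
Taking the ratio, P = -√(3)/(8·π) + 2/3.

P ≈ 0.5978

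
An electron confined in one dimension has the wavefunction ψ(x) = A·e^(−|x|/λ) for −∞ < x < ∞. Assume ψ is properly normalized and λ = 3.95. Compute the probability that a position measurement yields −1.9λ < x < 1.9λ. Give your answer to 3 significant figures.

P = ∫_{−1.9λ}^{1.9λ} |ψ(x)|² dx.
With A² fixed by ∫|ψ|² = 1, i.e. A² = (λ)^(−1), substitute and integrate.
By symmetry take twice the x ≥ 0 contribution in numerator and denominator; the 2's cancel. Let u = x/λ; then A² and the length scale cancel, so P = ∫_{0}^{1.9} e^(-2·u) du ÷ ∫_{0}^{∞} e^(-2·u) du.
Using ∫ e^(-2·u) du = -e^(-2·u)/2, the numerator is 1/2 - e^(-19/5)/2 and the denominator is 1/2.
The result is P = 0.9776.

P ≈ 0.978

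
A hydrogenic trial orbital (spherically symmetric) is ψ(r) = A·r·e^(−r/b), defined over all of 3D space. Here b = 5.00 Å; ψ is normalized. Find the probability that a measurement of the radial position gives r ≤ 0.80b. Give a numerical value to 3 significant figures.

Integrate the radial probability density 4πr²|ψ|² over r ≤ 0.80b.
Normalization gives A² = 1/(3·π·b^5).
Substituting u = r/b, A², 4π and the length scale all cancel in the ratio: P = ∫_{0}^{0.80} u^4·e^(-2·u) du / ∫_{0}^{∞} u^4·e^(-2·u) du.
With ∫ u^4·e^(-2·u) du = -(u^4/2 + u^3 + 3·u^2/2 + 3·u/2 + 3/4)·e^(-2·u) + C, the region integral is 3/4 - 9067·e^(-8/5)/2500 and the full one is 3/4.
The region integral divided by the full integral gives P = 0.02368.

P ≈ 0.0237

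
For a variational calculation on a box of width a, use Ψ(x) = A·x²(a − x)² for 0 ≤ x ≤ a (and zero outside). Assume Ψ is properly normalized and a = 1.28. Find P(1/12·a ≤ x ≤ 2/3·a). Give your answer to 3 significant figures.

P ≈ 0.855

The probability is P = ∫ |Ψ|² dx over [1/12·a, 2/3·a].
With A² fixed by ∫|Ψ|² = 1, i.e. A² = (a^9/630)^(−1), substitute and integrate.
In terms of u = x/a (A² and the length scale cancel between numerator and denominator), P = [∫_{1/12}^{2/3} u^4·(1 - u)^4 du] / [∫_{0}^{1} u^4·(1 - u)^4 du].
An antiderivative of u^4·(1 - u)^4 is u^5·(70·u^4 - 315·u^3 + 540·u^2 - 420·u + 126)/630; evaluating from 1/12 to 2/3 gives ≈ 0.0013568, while the full integral is 1/630.
Evaluating gives P = 0.8548.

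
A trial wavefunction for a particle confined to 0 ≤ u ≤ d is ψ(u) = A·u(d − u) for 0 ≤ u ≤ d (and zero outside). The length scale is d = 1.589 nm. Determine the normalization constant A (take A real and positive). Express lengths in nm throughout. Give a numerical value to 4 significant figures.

Require ∫ |ψ|² du = 1 over the whole domain.
The integral (without the A² prefactor) comes out to d^5/30.
Setting this equal to 1 gives A² = 1/(d^5/30).
Plugging in d = 1.589 yields A = 1.7209.

A ≈ 1.721 nm^(-5/2)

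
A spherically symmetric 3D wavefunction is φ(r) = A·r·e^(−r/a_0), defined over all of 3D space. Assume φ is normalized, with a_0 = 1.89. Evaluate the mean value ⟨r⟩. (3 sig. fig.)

⟨r⟩ ≈ 4.73

By definition ⟨r⟩ = ∫ r |φ(r)|² 4πr² dr.
With ∫₀^∞ r^5 e^(−αr) dr = 5!/α^6, the ratio of the moment integral to the normalization integral gives ⟨r⟩ = 5·a_0/2.
Putting a_0 = 1.89 gives 4.725.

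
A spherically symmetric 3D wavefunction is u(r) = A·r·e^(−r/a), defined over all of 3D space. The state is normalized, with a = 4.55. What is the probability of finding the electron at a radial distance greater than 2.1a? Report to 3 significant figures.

P = ∫ |u|² 4πr² dr over r > 2.1a.
The full normalization integral is A²·[3·π·a^5] = 1, fixing A².
Let t = r/a; then A², 4π and the length scale all cancel, so P = ∫_{2.1}^{∞} t^4·e^(-2·t) dt ÷ ∫_{0}^{∞} t^4·e^(-2·t) dt.
An antiderivative of t^4·e^(-2·t) is -(t^4/2 + t^3 + 3·t^2/2 + 3·t/2 + 3/4)·e^(-2·t); evaluating from 2.1 to ∞ gives ≈ 0.44237, while the full integral is 3/4.
This evaluates to P = 0.5898.

P ≈ 0.590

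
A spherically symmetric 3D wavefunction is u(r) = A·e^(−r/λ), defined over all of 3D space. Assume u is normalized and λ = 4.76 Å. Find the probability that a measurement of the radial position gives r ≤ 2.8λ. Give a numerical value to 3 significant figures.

P ≈ 0.918

With dV = 4πr²dr, the probability is ∫|u|² dV over r ≤ 2.8λ.
A² is fixed by ∫₀^∞ 4πr²|u|² dr = 1, i.e. A² = (π·λ^3)^(−1).
In terms of t = r/λ (A², 4π and the length scale all cancel between numerator and denominator), P = [∫_{0}^{2.8} t^2·e^(-2·t) dt] / [∫_{0}^{∞} t^2·e^(-2·t) dt].
An antiderivative of t^2·e^(-2·t) is -(2·t^2 + 2·t + 1)·e^(-2·t)/4; evaluating from 0 to 2.8 gives 1/4 - 557·e^(-28/5)/100, while the full integral is 1/4.
Taking the ratio yields P = 0.9176.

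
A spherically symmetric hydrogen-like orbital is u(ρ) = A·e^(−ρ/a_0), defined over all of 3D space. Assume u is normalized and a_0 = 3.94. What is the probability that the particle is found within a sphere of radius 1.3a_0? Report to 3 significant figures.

P ≈ 0.482

P = ∫ |u|² 4πρ² dρ over ρ ≤ 1.3a_0.
The full normalization integral is A²·[π·a_0^3] = 1, fixing A².
Let t = ρ/a_0; then A², 4π and the length scale all cancel, so P = ∫_{0}^{1.3} t^2·e^(-2·t) dt ÷ ∫_{0}^{∞} t^2·e^(-2·t) dt.
An antiderivative of t^2·e^(-2·t) is -(2·t^2 + 2·t + 1)·e^(-2·t)/4; evaluating from 0 to 1.3 gives 1/4 - 349·e^(-13/5)/200, while the full integral is 1/4.
The region integral divided by the full integral gives P = 0.4816.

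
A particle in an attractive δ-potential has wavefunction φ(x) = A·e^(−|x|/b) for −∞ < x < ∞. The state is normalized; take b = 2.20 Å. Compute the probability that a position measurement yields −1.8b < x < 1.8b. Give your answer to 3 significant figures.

P ≈ 0.973

P = ∫_{−1.8b}^{1.8b} |φ(x)|² dx.
The normalization integral ∫|φ|²dx over the whole domain equals b·A², and A² cancels in the ratio.
By symmetry take twice the x ≥ 0 contribution in numerator and denominator; the 2's cancel. In terms of u = x/b (A² and the length scale cancel between numerator and denominator), P = [∫_{0}^{1.8} e^(-2·u) du] / [∫_{0}^{∞} e^(-2·u) du].
Using ∫ e^(-2·u) du = -e^(-2·u)/2, the numerator is 1/2 - e^(-18/5)/2 and the denominator is 1/2.
Taking the ratio, P = 0.9727.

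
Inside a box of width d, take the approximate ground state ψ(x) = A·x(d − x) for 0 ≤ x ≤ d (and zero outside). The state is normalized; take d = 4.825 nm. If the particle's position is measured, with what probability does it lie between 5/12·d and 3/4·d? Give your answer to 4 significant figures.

P = ∫_{5/12·d}^{3/4·d} |ψ(x)|² dx.
With A² fixed by ∫|ψ|² = 1, i.e. A² = (d^5/30)^(−1), substitute and integrate.
In terms of u = x/d (A² and the length scale cancel between numerator and denominator), P = [∫_{5/12}^{3/4} u^2·(1 - u)^2 du] / [∫_{0}^{1} u^2·(1 - u)^2 du].
With ∫ u^2·(1 - u)^2 du = u^3·(6·u^2 - 15·u + 10)/30 + C, the region integral is ≈ 0.0183288 and the full one is 1/30.
Evaluating gives P = 0.54986.

P ≈ 0.5499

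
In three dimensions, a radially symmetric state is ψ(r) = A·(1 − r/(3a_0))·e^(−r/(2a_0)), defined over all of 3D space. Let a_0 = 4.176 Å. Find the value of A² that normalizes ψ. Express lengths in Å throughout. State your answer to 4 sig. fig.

The normalization condition is ∫|ψ|² 4πr² dr = 1 from 0 to ∞.
In 3D with spherical symmetry the volume element is 4πr² dr.
Carrying out the integral gives A² · 8·π·a_0^3/3.
Substituting a_0 = 4.176 gives A² = 0.0016391, so A = 0.040486.

A^2 ≈ 0.001639 Å^(-3)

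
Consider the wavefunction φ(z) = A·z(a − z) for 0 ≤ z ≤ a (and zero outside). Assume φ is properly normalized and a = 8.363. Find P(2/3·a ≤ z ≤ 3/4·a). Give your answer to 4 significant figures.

P ≈ 0.1064

The probability is P = ∫ |φ|² dz over [2/3·a, 3/4·a].
The normalization integral ∫|φ|²dz over the whole domain equals a^5/30·A², and A² cancels in the ratio.
In terms of u = z/a (A² and the length scale cancel between numerator and denominator), P = [∫_{2/3}^{3/4} u^2·(1 - u)^2 du] / [∫_{0}^{1} u^2·(1 - u)^2 du].
Using ∫ u^2·(1 - u)^2 du = u^3·(6·u^2 - 15·u + 10)/30, the numerator is ≈ 0.00354536 and the denominator is 1/30.
This works out to P = 0.10636.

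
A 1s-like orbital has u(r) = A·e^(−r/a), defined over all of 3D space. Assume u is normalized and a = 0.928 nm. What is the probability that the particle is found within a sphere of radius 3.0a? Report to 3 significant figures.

P ≈ 0.938

P = ∫ |u|² 4πr² dr over r ≤ 3.0a.
Normalization gives A² = 1/(π·a^3).
In terms of t = r/a (A², 4π and the length scale all cancel between numerator and denominator), P = [∫_{0}^{3.0} t^2·e^(-2·t) dt] / [∫_{0}^{∞} t^2·e^(-2·t) dt].
Using ∫ t^2·e^(-2·t) dt = -(2·t^2 + 2·t + 1)·e^(-2·t)/4, the numerator is 1/4 - 25·e^(-6)/4 and the denominator is 1/4.
This evaluates to P = 0.9380.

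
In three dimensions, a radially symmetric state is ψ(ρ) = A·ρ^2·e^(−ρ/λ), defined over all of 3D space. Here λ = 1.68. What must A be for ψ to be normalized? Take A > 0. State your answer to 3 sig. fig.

Normalization requires ∫|ψ|² 4πρ² dρ = 1, integrated from 0 to ∞.
With ∫₀^∞ ρ^6 e^(−αρ) dρ = 6!/α^7, ∫|ψ|² 4πρ² dρ = A²·(45·π·λ^7/2).
So A² = (45·π·λ^7/2)^(−1).
Plugging in λ = 1.68 yields A = 0.01935.

A ≈ 0.0194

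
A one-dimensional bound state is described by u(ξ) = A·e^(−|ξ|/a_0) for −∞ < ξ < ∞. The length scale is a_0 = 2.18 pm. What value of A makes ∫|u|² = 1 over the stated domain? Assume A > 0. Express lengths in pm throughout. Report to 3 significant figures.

The normalization condition is ∫|u|² dξ = 1 from −∞ to ∞.
Carrying out the integral gives A² · a_0.
So A² = (a_0)^(−1).
With a_0 = 2.18: A² = 0.4587 and A = 0.6773.

A ≈ 0.677 pm^(-1/2)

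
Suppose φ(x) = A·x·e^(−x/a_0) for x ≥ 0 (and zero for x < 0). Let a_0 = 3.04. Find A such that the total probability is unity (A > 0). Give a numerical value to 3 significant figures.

We need A² ∫|f|² dx = 1, taking the integral from 0 to ∞.
With φ = A·x·e^(−x/a_0), the integral evaluates to A²·[a_0^3/4].
Hence A² = 1/[a_0^3/4].
Substituting a_0 = 3.04 gives A² = 0.1424, so A = 0.3773.

A ≈ 0.377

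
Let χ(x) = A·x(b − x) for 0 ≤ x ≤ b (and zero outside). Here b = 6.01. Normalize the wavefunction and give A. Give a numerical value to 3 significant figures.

A ≈ 0.0619

The normalization condition is ∫|χ|² dx = 1 from 0 to b.
Carrying out the integral gives A² · b^5/30.
So A² = (b^5/30)^(−1).
Plugging in b = 6.01 yields A = 0.06185.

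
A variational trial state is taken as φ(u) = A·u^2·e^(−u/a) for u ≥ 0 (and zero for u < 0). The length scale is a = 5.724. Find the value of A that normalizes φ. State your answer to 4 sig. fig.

The normalization condition is ∫|φ|² du = 1 from 0 to ∞.
With φ = A·u^2·e^(−u/a), the integral evaluates to A²·[3·a^5/4].
So A² = (3·a^5/4)^(−1).
Substituting a = 5.724 gives A² = 0.00021699, so A = 0.014731.

A ≈ 0.01473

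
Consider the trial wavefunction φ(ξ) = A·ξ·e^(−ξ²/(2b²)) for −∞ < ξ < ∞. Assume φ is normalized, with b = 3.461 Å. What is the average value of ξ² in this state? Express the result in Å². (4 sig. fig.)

The expectation value is the |φ|²-weighted average of ξ^2: ∫ ξ^2|φ|² dξ.
With ∫_{−∞}^{∞} ξ^(2m) e^(−αξ²) dξ = (2m−1)!!·√π / (2^m α^(m+1/2)), since the A² factors cancel between numerator and denominator, ⟨ξ²⟩ = 3·b^2/2.
Putting b = 3.461 gives 17.968.

⟨ξ^2⟩ ≈ 17.97 Å^2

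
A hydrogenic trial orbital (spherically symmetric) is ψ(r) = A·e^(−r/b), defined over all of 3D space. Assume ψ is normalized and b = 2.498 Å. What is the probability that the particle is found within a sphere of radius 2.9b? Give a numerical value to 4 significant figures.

With dV = 4πr²dr, the probability is ∫|ψ|² dV over r ≤ 2.9b.
A² is fixed by ∫₀^∞ 4πr²|ψ|² dr = 1, i.e. A² = (π·b^3)^(−1).
Let u = r/b; then A², 4π and the length scale all cancel, so P = ∫_{0}^{2.9} u^2·e^(-2·u) du ÷ ∫_{0}^{∞} u^2·e^(-2·u) du.
Using ∫ u^2·e^(-2·u) du = -(2·u^2 + 2·u + 1)·e^(-2·u)/4, the numerator is 1/4 - 1181·e^(-29/5)/200 and the denominator is 1/4.
This evaluates to P = 0.92849.

P ≈ 0.9285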